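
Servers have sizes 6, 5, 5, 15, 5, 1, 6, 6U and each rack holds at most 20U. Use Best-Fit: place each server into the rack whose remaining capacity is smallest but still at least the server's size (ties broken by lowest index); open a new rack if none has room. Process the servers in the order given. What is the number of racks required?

3

rack 1: place 6U, 14U left
rack 1: place 5U, 9U left
rack 1: place 5U, 4U left
rack 2: place 15U, 5U left
rack 2: place 5U, 0U left
rack 1: place 1U, 3U left
rack 3: place 6U, 14U left
rack 3: place 6U, 8U left
Final racks: [6,5,5,1] [15,5] [6,6].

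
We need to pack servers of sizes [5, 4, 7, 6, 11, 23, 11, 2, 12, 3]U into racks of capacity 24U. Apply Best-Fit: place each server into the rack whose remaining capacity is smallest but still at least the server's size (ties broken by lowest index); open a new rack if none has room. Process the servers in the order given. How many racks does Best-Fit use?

4

Put 5U in rack 1; 19U remain.
Put 4U in rack 1; 15U remain.
Put 7U in rack 1; 8U remain.
Put 6U in rack 1; 2U remain.
Put 11U in rack 2; 13U remain.
Put 23U in rack 3; 1U remain.
Put 11U in rack 2; 2U remain.
Put 2U in rack 1; 0U remain.
Put 12U in rack 4; 12U remain.
Put 3U in rack 4; 9U remain.
Final racks: [5,4,7,6,2] [11,11] [23] [12,3].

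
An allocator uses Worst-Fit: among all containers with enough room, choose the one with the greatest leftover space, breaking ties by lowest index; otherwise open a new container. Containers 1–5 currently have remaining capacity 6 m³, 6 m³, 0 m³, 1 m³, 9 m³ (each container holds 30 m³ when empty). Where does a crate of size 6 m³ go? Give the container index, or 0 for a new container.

Containers with room: container 1 (6 m³), container 2 (6 m³), container 5 (9 m³).
Most room is container 5 with 9 m³ free.

5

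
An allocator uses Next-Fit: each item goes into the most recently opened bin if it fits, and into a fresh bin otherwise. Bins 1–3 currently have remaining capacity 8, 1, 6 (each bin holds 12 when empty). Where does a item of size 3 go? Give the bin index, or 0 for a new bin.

Next-Fit only looks at bin 3, which has 6 free.
3 fits there.

3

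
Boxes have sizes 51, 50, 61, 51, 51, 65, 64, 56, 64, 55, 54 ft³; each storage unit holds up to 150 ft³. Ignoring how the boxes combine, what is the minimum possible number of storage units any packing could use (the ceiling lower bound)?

Total size = 51 + 50 + 61 + 51 + 51 + 65 + 64 + 56 + 64 + 55 + 54 = 622 ft³.
⌈622 / 150⌉ = 5.

5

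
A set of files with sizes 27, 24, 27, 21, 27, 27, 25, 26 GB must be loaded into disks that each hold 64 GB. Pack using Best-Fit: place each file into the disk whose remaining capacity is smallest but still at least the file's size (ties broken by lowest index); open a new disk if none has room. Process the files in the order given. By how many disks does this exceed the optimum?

0

Best-Fit: [27,24] [27,21] [27,27] [25,26] → 4 disks.
Total size 204 GB; any packing needs at least ⌈204/64⌉ = 4 disks.
So 4 is already optimal.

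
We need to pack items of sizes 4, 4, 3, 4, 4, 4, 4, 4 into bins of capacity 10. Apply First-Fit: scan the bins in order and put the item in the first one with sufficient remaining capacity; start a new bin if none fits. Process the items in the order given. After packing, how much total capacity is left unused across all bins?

4 → bin 1 (remaining 6)
4 → bin 1 (remaining 2)
3 → bin 2 (remaining 7)
4 → bin 2 (remaining 3)
4 → bin 3 (remaining 6)
4 → bin 3 (remaining 2)
4 → bin 4 (remaining 6)
4 → bin 4 (remaining 2)
4 bins × 10 = 40; used 31; unused 9.

9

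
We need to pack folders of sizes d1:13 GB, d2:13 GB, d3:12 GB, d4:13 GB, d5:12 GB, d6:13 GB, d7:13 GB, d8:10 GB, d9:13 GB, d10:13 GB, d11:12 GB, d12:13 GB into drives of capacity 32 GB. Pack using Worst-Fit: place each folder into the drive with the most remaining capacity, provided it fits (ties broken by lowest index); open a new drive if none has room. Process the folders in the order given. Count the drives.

Put d1 (13 GB) in drive 1; 19 GB remain.
Put d2 (13 GB) in drive 1; 6 GB remain.
Put d3 (12 GB) in drive 2; 20 GB remain.
Put d4 (13 GB) in drive 2; 7 GB remain.
Put d5 (12 GB) in drive 3; 20 GB remain.
Put d6 (13 GB) in drive 3; 7 GB remain.
Put d7 (13 GB) in drive 4; 19 GB remain.
Put d8 (10 GB) in drive 4; 9 GB remain.
Put d9 (13 GB) in drive 5; 19 GB remain.
Put d10 (13 GB) in drive 5; 6 GB remain.
Put d11 (12 GB) in drive 6; 20 GB remain.
Put d12 (13 GB) in drive 6; 7 GB remain.

6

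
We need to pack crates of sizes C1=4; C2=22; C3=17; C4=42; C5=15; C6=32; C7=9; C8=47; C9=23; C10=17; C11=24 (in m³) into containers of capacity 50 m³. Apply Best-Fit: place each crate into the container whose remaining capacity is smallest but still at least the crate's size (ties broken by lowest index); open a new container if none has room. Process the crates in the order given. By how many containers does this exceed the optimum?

0

Best-Fit: [4,22,17] [42] [15,32] [9,23,17] [47] [24] → 6 containers.
Total size 252 m³; any packing needs at least ⌈252/50⌉ = 6 containers.
So 6 is already optimal.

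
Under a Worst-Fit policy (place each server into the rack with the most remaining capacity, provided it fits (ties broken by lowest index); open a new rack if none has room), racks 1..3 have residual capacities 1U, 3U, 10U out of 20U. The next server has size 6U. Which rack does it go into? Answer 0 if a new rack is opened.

Racks with room: rack 3 (10U).
Most room is rack 3 with 10U free.

3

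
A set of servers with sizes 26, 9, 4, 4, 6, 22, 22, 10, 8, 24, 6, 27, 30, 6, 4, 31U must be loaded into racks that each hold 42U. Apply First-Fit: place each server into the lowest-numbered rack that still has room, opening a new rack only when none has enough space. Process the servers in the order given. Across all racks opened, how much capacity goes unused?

55

rack 1: place 26U, 16U left
rack 1: place 9U, 7U left
rack 1: place 4U, 3U left
rack 2: place 4U, 38U left
rack 2: place 6U, 32U left
rack 2: place 22U, 10U left
rack 3: place 22U, 20U left
rack 2: place 10U, 0U left
rack 3: place 8U, 12U left
rack 4: place 24U, 18U left
rack 3: place 6U, 6U left
rack 5: place 27U, 15U left
rack 6: place 30U, 12U left
rack 3: place 6U, 0U left
rack 4: place 4U, 14U left
rack 7: place 31U, 11U left
7 racks × 42U = 294U; used 239U; unused 55U.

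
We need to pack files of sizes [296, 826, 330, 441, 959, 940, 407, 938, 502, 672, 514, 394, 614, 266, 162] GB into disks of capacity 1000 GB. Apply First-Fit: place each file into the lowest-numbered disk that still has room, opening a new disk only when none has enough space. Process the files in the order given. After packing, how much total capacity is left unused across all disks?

1739

disk 1: place 296 GB, 704 GB left
disk 2: place 826 GB, 174 GB left
disk 1: place 330 GB, 374 GB left
disk 3: place 441 GB, 559 GB left
disk 4: place 959 GB, 41 GB left
disk 5: place 940 GB, 60 GB left
disk 3: place 407 GB, 152 GB left
disk 6: place 938 GB, 62 GB left
disk 7: place 502 GB, 498 GB left
disk 8: place 672 GB, 328 GB left
disk 9: place 514 GB, 486 GB left
disk 7: place 394 GB, 104 GB left
disk 10: place 614 GB, 386 GB left
disk 1: place 266 GB, 108 GB left
disk 2: place 162 GB, 12 GB left
10 disks × 1000 GB = 10000 GB; used 8261 GB; unused 1739 GB.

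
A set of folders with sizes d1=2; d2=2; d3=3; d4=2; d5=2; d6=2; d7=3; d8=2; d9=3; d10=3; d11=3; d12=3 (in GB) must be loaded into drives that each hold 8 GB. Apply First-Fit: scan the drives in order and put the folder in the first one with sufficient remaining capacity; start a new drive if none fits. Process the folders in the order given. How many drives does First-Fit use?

5

drive 1: place d1 (2 GB), 6 GB left
drive 1: place d2 (2 GB), 4 GB left
drive 1: place d3 (3 GB), 1 GB left
drive 2: place d4 (2 GB), 6 GB left
drive 2: place d5 (2 GB), 4 GB left
drive 2: place d6 (2 GB), 2 GB left
drive 3: place d7 (3 GB), 5 GB left
drive 2: place d8 (2 GB), 0 GB left
drive 3: place d9 (3 GB), 2 GB left
drive 4: place d10 (3 GB), 5 GB left
drive 4: place d11 (3 GB), 2 GB left
drive 5: place d12 (3 GB), 5 GB left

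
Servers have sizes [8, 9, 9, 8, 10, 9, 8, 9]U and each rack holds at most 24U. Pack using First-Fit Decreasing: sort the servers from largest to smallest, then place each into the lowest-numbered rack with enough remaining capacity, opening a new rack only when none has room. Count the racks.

Sorted descending: 10, 9, 9, 9, 9, 8, 8, 8.
Put 10U in rack 1; 14U remain.
Put 9U in rack 1; 5U remain.
Put 9U in rack 2; 15U remain.
Put 9U in rack 2; 6U remain.
Put 9U in rack 3; 15U remain.
Put 8U in rack 3; 7U remain.
Put 8U in rack 4; 16U remain.
Put 8U in rack 4; 8U remain.

4 racks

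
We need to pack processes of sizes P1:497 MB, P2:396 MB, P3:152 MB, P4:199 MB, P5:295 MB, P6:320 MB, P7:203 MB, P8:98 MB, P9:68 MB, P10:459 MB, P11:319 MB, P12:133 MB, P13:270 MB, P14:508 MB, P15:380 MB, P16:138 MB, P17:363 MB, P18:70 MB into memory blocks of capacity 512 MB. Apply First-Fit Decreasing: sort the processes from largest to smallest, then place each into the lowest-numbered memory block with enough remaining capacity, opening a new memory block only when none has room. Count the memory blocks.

Sorted descending: 508, 497, 459, 396, 380, 363, 320, 319, 295, 270, 203, 199, 152, 138, 133, 98, 70, 68.
Put 508 MB in memory block 1; 4 MB remain.
Put 497 MB in memory block 2; 15 MB remain.
Put 459 MB in memory block 3; 53 MB remain.
Put 396 MB in memory block 4; 116 MB remain.
Put 380 MB in memory block 5; 132 MB remain.
Put 363 MB in memory block 6; 149 MB remain.
Put 320 MB in memory block 7; 192 MB remain.
Put 319 MB in memory block 8; 193 MB remain.
Put 295 MB in memory block 9; 217 MB remain.
Put 270 MB in memory block 10; 242 MB remain.
Put 203 MB in memory block 9; 14 MB remain.
Put 199 MB in memory block 10; 43 MB remain.
Put 152 MB in memory block 7; 40 MB remain.
Put 138 MB in memory block 6; 11 MB remain.
Put 133 MB in memory block 8; 60 MB remain.
Put 98 MB in memory block 4; 18 MB remain.
Put 70 MB in memory block 5; 62 MB remain.
Put 68 MB in memory block 11; 444 MB remain.
Final memory blocks: [508] [497] [459] [396,98] [380,70] [363,138] [320,152] [319,133] [295,203] [270,199] [68].

11 memory blocks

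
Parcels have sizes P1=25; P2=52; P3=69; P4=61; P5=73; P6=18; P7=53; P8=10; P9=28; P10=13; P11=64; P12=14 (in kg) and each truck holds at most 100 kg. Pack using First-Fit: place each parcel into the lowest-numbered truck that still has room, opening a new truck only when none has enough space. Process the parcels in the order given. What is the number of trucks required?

6

Put P1 (25 kg) in truck 1; 75 kg remain.
Put P2 (52 kg) in truck 1; 23 kg remain.
Put P3 (69 kg) in truck 2; 31 kg remain.
Put P4 (61 kg) in truck 3; 39 kg remain.
Put P5 (73 kg) in truck 4; 27 kg remain.
Put P6 (18 kg) in truck 1; 5 kg remain.
Put P7 (53 kg) in truck 5; 47 kg remain.
Put P8 (10 kg) in truck 2; 21 kg remain.
Put P9 (28 kg) in truck 3; 11 kg remain.
Put P10 (13 kg) in truck 2; 8 kg remain.
Put P11 (64 kg) in truck 6; 36 kg remain.
Put P12 (14 kg) in truck 4; 13 kg remain.
Final trucks: [25,52,18] [69,10,13] [61,28] [73,14] [53] [64].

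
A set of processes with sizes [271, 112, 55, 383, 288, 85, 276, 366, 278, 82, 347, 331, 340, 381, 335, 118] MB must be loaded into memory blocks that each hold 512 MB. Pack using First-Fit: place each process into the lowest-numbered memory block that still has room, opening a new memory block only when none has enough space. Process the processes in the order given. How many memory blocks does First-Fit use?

11

memory block 1: place 271 MB, 241 MB left
memory block 1: place 112 MB, 129 MB left
memory block 1: place 55 MB, 74 MB left
memory block 2: place 383 MB, 129 MB left
memory block 3: place 288 MB, 224 MB left
memory block 2: place 85 MB, 44 MB left
memory block 4: place 276 MB, 236 MB left
memory block 5: place 366 MB, 146 MB left
memory block 6: place 278 MB, 234 MB left
memory block 3: place 82 MB, 142 MB left
memory block 7: place 347 MB, 165 MB left
memory block 8: place 331 MB, 181 MB left
memory block 9: place 340 MB, 172 MB left
memory block 10: place 381 MB, 131 MB left
memory block 11: place 335 MB, 177 MB left
memory block 3: place 118 MB, 24 MB left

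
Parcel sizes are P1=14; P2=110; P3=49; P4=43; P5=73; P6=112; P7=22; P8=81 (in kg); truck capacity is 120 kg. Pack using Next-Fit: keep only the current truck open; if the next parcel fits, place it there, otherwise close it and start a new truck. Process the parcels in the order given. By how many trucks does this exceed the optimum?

1

Next-Fit: [14] [110] [49,43] [73] [112] [22,81] → 6 trucks.
Total size 504 kg; any packing needs at least ⌈504/120⌉ = 5 trucks.
An optimal packing achieves that bound: [112] [110] [81,22,14] [73,43] [49] → 5 trucks.
Excess: 6 − 5 = 1.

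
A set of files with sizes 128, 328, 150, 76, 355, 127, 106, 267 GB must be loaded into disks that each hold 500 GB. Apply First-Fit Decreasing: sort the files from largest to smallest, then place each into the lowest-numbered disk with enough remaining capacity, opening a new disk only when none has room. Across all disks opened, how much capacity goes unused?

463

Sorted descending: 355, 328, 267, 150, 128, 127, 106, 76.
disk 1: place 355 GB, 145 GB left
disk 2: place 328 GB, 172 GB left
disk 3: place 267 GB, 233 GB left
disk 2: place 150 GB, 22 GB left
disk 1: place 128 GB, 17 GB left
disk 3: place 127 GB, 106 GB left
disk 3: place 106 GB, 0 GB left
disk 4: place 76 GB, 424 GB left
4 disks × 500 GB = 2000 GB; used 1537 GB; unused 463 GB.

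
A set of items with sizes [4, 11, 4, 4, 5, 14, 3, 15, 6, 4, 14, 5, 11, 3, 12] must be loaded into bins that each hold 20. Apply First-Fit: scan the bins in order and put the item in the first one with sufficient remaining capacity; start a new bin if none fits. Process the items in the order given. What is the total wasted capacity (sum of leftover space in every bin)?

25

4 → bin 1 (remaining 16)
11 → bin 1 (remaining 5)
4 → bin 1 (remaining 1)
4 → bin 2 (remaining 16)
5 → bin 2 (remaining 11)
14 → bin 3 (remaining 6)
3 → bin 2 (remaining 8)
15 → bin 4 (remaining 5)
6 → bin 2 (remaining 2)
4 → bin 3 (remaining 2)
14 → bin 5 (remaining 6)
5 → bin 4 (remaining 0)
11 → bin 6 (remaining 9)
3 → bin 5 (remaining 3)
12 → bin 7 (remaining 8)
7 bins × 20 = 140; used 115; unused 25.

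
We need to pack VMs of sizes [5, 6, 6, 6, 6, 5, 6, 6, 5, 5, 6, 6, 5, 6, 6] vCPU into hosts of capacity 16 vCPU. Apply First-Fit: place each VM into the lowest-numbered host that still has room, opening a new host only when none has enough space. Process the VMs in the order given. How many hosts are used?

5 vCPU → host 1 (remaining 11 vCPU)
6 vCPU → host 1 (remaining 5 vCPU)
6 vCPU → host 2 (remaining 10 vCPU)
6 vCPU → host 2 (remaining 4 vCPU)
6 vCPU → host 3 (remaining 10 vCPU)
5 vCPU → host 1 (remaining 0 vCPU)
6 vCPU → host 3 (remaining 4 vCPU)
6 vCPU → host 4 (remaining 10 vCPU)
5 vCPU → host 4 (remaining 5 vCPU)
5 vCPU → host 4 (remaining 0 vCPU)
6 vCPU → host 5 (remaining 10 vCPU)
6 vCPU → host 5 (remaining 4 vCPU)
5 vCPU → host 6 (remaining 11 vCPU)
6 vCPU → host 6 (remaining 5 vCPU)
6 vCPU → host 7 (remaining 10 vCPU)
Final hosts: [5,6,5] [6,6] [6,6] [6,5,5] [6,6] [5,6] [6].

7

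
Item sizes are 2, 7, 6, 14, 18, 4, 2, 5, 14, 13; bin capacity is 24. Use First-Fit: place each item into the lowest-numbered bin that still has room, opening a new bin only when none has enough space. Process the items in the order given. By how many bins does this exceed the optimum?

1

First-Fit: [2,7,6,4,2] [14,5] [18] [14] [13] → 5 bins.
Total size 85; any packing needs at least ⌈85/24⌉ = 4 bins.
An optimal packing achieves that bound: [18,6] [14,7,2] [14,5,4] [13,2] → 4 bins.
Excess: 5 − 4 = 1.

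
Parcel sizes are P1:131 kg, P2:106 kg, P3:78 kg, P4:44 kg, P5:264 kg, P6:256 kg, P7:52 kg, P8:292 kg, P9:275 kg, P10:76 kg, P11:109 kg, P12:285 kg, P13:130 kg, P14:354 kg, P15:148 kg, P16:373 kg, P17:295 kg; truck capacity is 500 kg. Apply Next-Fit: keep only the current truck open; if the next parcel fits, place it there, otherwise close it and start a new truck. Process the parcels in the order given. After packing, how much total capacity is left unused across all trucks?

1732

truck 1: place P1 (131 kg), 369 kg left
truck 1: place P2 (106 kg), 263 kg left
truck 1: place P3 (78 kg), 185 kg left
truck 1: place P4 (44 kg), 141 kg left
truck 2: place P5 (264 kg), 236 kg left
truck 3: place P6 (256 kg), 244 kg left
truck 3: place P7 (52 kg), 192 kg left
truck 4: place P8 (292 kg), 208 kg left
truck 5: place P9 (275 kg), 225 kg left
truck 5: place P10 (76 kg), 149 kg left
truck 5: place P11 (109 kg), 40 kg left
truck 6: place P12 (285 kg), 215 kg left
truck 6: place P13 (130 kg), 85 kg left
truck 7: place P14 (354 kg), 146 kg left
truck 8: place P15 (148 kg), 352 kg left
truck 9: place P16 (373 kg), 127 kg left
truck 10: place P17 (295 kg), 205 kg left
10 trucks × 500 kg = 5000 kg; used 3268 kg; unused 1732 kg.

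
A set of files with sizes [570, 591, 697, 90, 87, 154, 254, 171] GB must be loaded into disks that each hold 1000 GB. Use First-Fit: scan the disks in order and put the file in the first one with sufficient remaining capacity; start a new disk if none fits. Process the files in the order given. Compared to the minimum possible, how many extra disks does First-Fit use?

0

First-Fit: [570,90,87,154] [591,254] [697,171] → 3 disks.
Total size 2614 GB; any packing needs at least ⌈2614/1000⌉ = 3 disks.
So 3 is already optimal.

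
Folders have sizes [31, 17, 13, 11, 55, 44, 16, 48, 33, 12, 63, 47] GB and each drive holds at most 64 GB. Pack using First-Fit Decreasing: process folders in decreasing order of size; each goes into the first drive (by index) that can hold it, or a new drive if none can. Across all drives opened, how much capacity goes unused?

Sorted descending: 63, 55, 48, 47, 44, 33, 31, 17, 16, 13, 12, 11.
63 GB → drive 1 (remaining 1 GB)
55 GB → drive 2 (remaining 9 GB)
48 GB → drive 3 (remaining 16 GB)
47 GB → drive 4 (remaining 17 GB)
44 GB → drive 5 (remaining 20 GB)
33 GB → drive 6 (remaining 31 GB)
31 GB → drive 6 (remaining 0 GB)
17 GB → drive 4 (remaining 0 GB)
16 GB → drive 3 (remaining 0 GB)
13 GB → drive 5 (remaining 7 GB)
12 GB → drive 7 (remaining 52 GB)
11 GB → drive 7 (remaining 41 GB)
7 drives × 64 GB = 448 GB; used 390 GB; unused 58 GB.

58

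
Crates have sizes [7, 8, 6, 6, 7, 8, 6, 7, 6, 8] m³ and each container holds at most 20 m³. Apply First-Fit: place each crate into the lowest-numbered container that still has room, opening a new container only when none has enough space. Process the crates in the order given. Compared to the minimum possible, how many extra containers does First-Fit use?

0

First-Fit: [7,8] [6,6,7] [8,6,6] [7,8] → 4 containers.
Total size 69 m³; any packing needs at least ⌈69/20⌉ = 4 containers.
So 4 is already optimal.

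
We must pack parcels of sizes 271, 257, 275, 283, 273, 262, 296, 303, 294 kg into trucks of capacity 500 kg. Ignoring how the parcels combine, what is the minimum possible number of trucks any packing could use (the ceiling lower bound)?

6

Total size = 271 + 257 + 275 + 283 + 273 + 262 + 296 + 303 + 294 = 2514 kg.
⌈2514 / 500⌉ = 6.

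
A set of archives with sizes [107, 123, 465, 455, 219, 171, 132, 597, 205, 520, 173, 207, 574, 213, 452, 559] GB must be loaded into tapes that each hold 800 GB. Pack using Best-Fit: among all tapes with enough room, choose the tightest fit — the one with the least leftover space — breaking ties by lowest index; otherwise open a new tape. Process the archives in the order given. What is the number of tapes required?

Put 107 GB in tape 1; 693 GB remain.
Put 123 GB in tape 1; 570 GB remain.
Put 465 GB in tape 1; 105 GB remain.
Put 455 GB in tape 2; 345 GB remain.
Put 219 GB in tape 2; 126 GB remain.
Put 171 GB in tape 3; 629 GB remain.
Put 132 GB in tape 3; 497 GB remain.
Put 597 GB in tape 4; 203 GB remain.
Put 205 GB in tape 3; 292 GB remain.
Put 520 GB in tape 5; 280 GB remain.
Put 173 GB in tape 4; 30 GB remain.
Put 207 GB in tape 5; 73 GB remain.
Put 574 GB in tape 6; 226 GB remain.
Put 213 GB in tape 6; 13 GB remain.
Put 452 GB in tape 7; 348 GB remain.
Put 559 GB in tape 8; 241 GB remain.
Final tapes: [107,123,465] [455,219] [171,132,205] [597,173] [520,207] [574,213] [452] [559].

8 tapes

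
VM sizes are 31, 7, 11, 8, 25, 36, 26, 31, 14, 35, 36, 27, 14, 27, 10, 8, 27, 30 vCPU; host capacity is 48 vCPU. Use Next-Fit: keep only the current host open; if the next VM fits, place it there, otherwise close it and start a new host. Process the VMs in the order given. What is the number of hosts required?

11 hosts

Put 31 vCPU in host 1; 17 vCPU remain.
Put 7 vCPU in host 1; 10 vCPU remain.
Put 11 vCPU in host 2; 37 vCPU remain.
Put 8 vCPU in host 2; 29 vCPU remain.
Put 25 vCPU in host 2; 4 vCPU remain.
Put 36 vCPU in host 3; 12 vCPU remain.
Put 26 vCPU in host 4; 22 vCPU remain.
Put 31 vCPU in host 5; 17 vCPU remain.
Put 14 vCPU in host 5; 3 vCPU remain.
Put 35 vCPU in host 6; 13 vCPU remain.
Put 36 vCPU in host 7; 12 vCPU remain.
Put 27 vCPU in host 8; 21 vCPU remain.
Put 14 vCPU in host 8; 7 vCPU remain.
Put 27 vCPU in host 9; 21 vCPU remain.
Put 10 vCPU in host 9; 11 vCPU remain.
Put 8 vCPU in host 9; 3 vCPU remain.
Put 27 vCPU in host 10; 21 vCPU remain.
Put 30 vCPU in host 11; 18 vCPU remain.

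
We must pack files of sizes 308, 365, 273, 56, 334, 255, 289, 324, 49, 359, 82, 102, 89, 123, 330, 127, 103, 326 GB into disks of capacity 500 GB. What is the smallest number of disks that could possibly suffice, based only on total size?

8

Total size = 308 + 365 + 273 + 56 + 334 + 255 + 289 + 324 + 49 + 359 + 82 + 102 + 89 + 123 + 330 + 127 + 103 + 326 = 3894 GB.
⌈3894 / 500⌉ = 8.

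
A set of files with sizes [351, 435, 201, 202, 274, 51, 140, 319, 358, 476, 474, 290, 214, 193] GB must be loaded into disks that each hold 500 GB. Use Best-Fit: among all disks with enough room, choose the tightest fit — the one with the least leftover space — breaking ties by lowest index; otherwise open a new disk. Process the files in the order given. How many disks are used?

disk 1: place 351 GB, 149 GB left
disk 2: place 435 GB, 65 GB left
disk 3: place 201 GB, 299 GB left
disk 3: place 202 GB, 97 GB left
disk 4: place 274 GB, 226 GB left
disk 2: place 51 GB, 14 GB left
disk 1: place 140 GB, 9 GB left
disk 5: place 319 GB, 181 GB left
disk 6: place 358 GB, 142 GB left
disk 7: place 476 GB, 24 GB left
disk 8: place 474 GB, 26 GB left
disk 9: place 290 GB, 210 GB left
disk 4: place 214 GB, 12 GB left
disk 9: place 193 GB, 17 GB left

9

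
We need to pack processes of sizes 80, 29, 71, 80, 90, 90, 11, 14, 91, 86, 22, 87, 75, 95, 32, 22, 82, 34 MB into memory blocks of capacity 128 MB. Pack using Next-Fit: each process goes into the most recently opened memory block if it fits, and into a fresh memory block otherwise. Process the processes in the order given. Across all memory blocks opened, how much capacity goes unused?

445

Put 80 MB in memory block 1; 48 MB remain.
Put 29 MB in memory block 1; 19 MB remain.
Put 71 MB in memory block 2; 57 MB remain.
Put 80 MB in memory block 3; 48 MB remain.
Put 90 MB in memory block 4; 38 MB remain.
Put 90 MB in memory block 5; 38 MB remain.
Put 11 MB in memory block 5; 27 MB remain.
Put 14 MB in memory block 5; 13 MB remain.
Put 91 MB in memory block 6; 37 MB remain.
Put 86 MB in memory block 7; 42 MB remain.
Put 22 MB in memory block 7; 20 MB remain.
Put 87 MB in memory block 8; 41 MB remain.
Put 75 MB in memory block 9; 53 MB remain.
Put 95 MB in memory block 10; 33 MB remain.
Put 32 MB in memory block 10; 1 MB remain.
Put 22 MB in memory block 11; 106 MB remain.
Put 82 MB in memory block 11; 24 MB remain.
Put 34 MB in memory block 12; 94 MB remain.
12 memory blocks × 128 MB = 1536 MB; used 1091 MB; unused 445 MB.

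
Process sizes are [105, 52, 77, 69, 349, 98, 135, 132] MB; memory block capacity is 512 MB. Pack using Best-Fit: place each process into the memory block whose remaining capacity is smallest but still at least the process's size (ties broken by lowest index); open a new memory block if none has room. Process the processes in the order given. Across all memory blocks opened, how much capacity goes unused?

519

105 MB → memory block 1 (remaining 407 MB)
52 MB → memory block 1 (remaining 355 MB)
77 MB → memory block 1 (remaining 278 MB)
69 MB → memory block 1 (remaining 209 MB)
349 MB → memory block 2 (remaining 163 MB)
98 MB → memory block 2 (remaining 65 MB)
135 MB → memory block 1 (remaining 74 MB)
132 MB → memory block 3 (remaining 380 MB)
3 memory blocks × 512 MB = 1536 MB; used 1017 MB; unused 519 MB.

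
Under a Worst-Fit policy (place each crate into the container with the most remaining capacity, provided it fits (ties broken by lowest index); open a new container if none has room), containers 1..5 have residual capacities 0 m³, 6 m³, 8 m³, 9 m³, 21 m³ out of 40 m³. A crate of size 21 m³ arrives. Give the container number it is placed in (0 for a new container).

5

Containers with room: container 5 (21 m³).
Most room is container 5 with 21 m³ free.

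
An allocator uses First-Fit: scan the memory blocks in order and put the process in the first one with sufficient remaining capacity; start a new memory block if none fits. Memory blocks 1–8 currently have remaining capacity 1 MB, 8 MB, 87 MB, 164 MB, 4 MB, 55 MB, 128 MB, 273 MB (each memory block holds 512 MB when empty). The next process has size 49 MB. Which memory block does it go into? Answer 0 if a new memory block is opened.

3

Memory blocks with room: memory block 3 (87 MB), memory block 4 (164 MB), memory block 6 (55 MB), memory block 7 (128 MB), memory block 8 (273 MB).
The first with room is memory block 3.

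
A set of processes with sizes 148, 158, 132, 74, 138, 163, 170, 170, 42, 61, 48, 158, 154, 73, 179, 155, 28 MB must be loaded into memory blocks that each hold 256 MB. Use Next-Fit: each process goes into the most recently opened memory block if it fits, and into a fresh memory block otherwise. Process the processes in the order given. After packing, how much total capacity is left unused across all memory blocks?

1021

148 MB → memory block 1 (remaining 108 MB)
158 MB → memory block 2 (remaining 98 MB)
132 MB → memory block 3 (remaining 124 MB)
74 MB → memory block 3 (remaining 50 MB)
138 MB → memory block 4 (remaining 118 MB)
163 MB → memory block 5 (remaining 93 MB)
170 MB → memory block 6 (remaining 86 MB)
170 MB → memory block 7 (remaining 86 MB)
42 MB → memory block 7 (remaining 44 MB)
61 MB → memory block 8 (remaining 195 MB)
48 MB → memory block 8 (remaining 147 MB)
158 MB → memory block 9 (remaining 98 MB)
154 MB → memory block 10 (remaining 102 MB)
73 MB → memory block 10 (remaining 29 MB)
179 MB → memory block 11 (remaining 77 MB)
155 MB → memory block 12 (remaining 101 MB)
28 MB → memory block 12 (remaining 73 MB)
12 memory blocks × 256 MB = 3072 MB; used 2051 MB; unused 1021 MB.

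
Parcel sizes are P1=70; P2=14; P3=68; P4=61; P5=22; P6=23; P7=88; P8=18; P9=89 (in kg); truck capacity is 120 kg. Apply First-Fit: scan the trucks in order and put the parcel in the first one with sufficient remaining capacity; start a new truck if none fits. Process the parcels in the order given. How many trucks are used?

truck 1: place P1 (70 kg), 50 kg left
truck 1: place P2 (14 kg), 36 kg left
truck 2: place P3 (68 kg), 52 kg left
truck 3: place P4 (61 kg), 59 kg left
truck 1: place P5 (22 kg), 14 kg left
truck 2: place P6 (23 kg), 29 kg left
truck 4: place P7 (88 kg), 32 kg left
truck 2: place P8 (18 kg), 11 kg left
truck 5: place P9 (89 kg), 31 kg left
Final trucks: [70,14,22] [68,23,18] [61] [88] [89].

5 trucks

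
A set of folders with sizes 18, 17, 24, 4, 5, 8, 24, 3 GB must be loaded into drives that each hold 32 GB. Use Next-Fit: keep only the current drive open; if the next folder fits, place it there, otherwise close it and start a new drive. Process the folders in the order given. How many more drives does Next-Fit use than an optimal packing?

1

Next-Fit: [18] [17] [24,4] [5,8] [24,3] → 5 drives.
Total size 103 GB; any packing needs at least ⌈103/32⌉ = 4 drives.
An optimal packing achieves that bound: [24,8] [24,5,3] [18,4] [17] → 4 drives.
Excess: 5 − 4 = 1.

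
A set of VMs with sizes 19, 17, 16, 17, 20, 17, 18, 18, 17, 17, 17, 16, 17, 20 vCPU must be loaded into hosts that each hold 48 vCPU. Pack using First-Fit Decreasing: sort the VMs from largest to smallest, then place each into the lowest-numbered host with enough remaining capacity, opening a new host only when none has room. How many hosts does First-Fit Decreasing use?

7 hosts

Sorted descending: 20, 20, 19, 18, 18, 17, 17, 17, 17, 17, 17, 17, 16, 16.
20 vCPU → host 1 (remaining 28 vCPU)
20 vCPU → host 1 (remaining 8 vCPU)
19 vCPU → host 2 (remaining 29 vCPU)
18 vCPU → host 2 (remaining 11 vCPU)
18 vCPU → host 3 (remaining 30 vCPU)
17 vCPU → host 3 (remaining 13 vCPU)
17 vCPU → host 4 (remaining 31 vCPU)
17 vCPU → host 4 (remaining 14 vCPU)
17 vCPU → host 5 (remaining 31 vCPU)
17 vCPU → host 5 (remaining 14 vCPU)
17 vCPU → host 6 (remaining 31 vCPU)
17 vCPU → host 6 (remaining 14 vCPU)
16 vCPU → host 7 (remaining 32 vCPU)
16 vCPU → host 7 (remaining 16 vCPU)
Final hosts: [20,20] [19,18] [18,17] [17,17] [17,17] [17,17] [16,16].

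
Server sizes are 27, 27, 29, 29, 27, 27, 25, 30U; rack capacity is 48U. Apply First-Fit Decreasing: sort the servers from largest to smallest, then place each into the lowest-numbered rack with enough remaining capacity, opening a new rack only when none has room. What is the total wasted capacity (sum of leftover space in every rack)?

163

Sorted descending: 30, 29, 29, 27, 27, 27, 27, 25.
rack 1: place 30U, 18U left
rack 2: place 29U, 19U left
rack 3: place 29U, 19U left
rack 4: place 27U, 21U left
rack 5: place 27U, 21U left
rack 6: place 27U, 21U left
rack 7: place 27U, 21U left
rack 8: place 25U, 23U left
8 racks × 48U = 384U; used 221U; unused 163U.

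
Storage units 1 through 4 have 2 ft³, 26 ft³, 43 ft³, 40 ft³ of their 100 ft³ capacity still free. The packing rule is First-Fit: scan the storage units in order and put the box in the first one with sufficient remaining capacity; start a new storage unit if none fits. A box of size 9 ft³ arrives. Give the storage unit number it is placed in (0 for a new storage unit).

2

Storage units with room: storage unit 2 (26 ft³), storage unit 3 (43 ft³), storage unit 4 (40 ft³).
The first with room is storage unit 2.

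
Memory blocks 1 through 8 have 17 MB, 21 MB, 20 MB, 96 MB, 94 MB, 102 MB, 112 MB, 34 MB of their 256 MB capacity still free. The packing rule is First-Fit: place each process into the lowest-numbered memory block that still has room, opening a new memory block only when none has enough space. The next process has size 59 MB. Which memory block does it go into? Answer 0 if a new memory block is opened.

Memory blocks with room: memory block 4 (96 MB), memory block 5 (94 MB), memory block 6 (102 MB), memory block 7 (112 MB).
The first with room is memory block 4.

4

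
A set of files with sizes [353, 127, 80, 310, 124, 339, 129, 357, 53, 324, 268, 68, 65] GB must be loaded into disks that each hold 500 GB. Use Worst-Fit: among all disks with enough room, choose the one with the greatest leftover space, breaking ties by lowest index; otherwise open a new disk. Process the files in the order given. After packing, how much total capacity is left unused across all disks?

403

Put 353 GB in disk 1; 147 GB remain.
Put 127 GB in disk 1; 20 GB remain.
Put 80 GB in disk 2; 420 GB remain.
Put 310 GB in disk 2; 110 GB remain.
Put 124 GB in disk 3; 376 GB remain.
Put 339 GB in disk 3; 37 GB remain.
Put 129 GB in disk 4; 371 GB remain.
Put 357 GB in disk 4; 14 GB remain.
Put 53 GB in disk 2; 57 GB remain.
Put 324 GB in disk 5; 176 GB remain.
Put 268 GB in disk 6; 232 GB remain.
Put 68 GB in disk 6; 164 GB remain.
Put 65 GB in disk 5; 111 GB remain.
6 disks × 500 GB = 3000 GB; used 2597 GB; unused 403 GB.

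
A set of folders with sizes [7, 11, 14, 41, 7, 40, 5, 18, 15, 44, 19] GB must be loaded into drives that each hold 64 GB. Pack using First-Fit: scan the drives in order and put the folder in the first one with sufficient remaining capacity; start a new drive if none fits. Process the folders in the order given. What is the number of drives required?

4

7 GB → drive 1 (remaining 57 GB)
11 GB → drive 1 (remaining 46 GB)
14 GB → drive 1 (remaining 32 GB)
41 GB → drive 2 (remaining 23 GB)
7 GB → drive 1 (remaining 25 GB)
40 GB → drive 3 (remaining 24 GB)
5 GB → drive 1 (remaining 20 GB)
18 GB → drive 1 (remaining 2 GB)
15 GB → drive 2 (remaining 8 GB)
44 GB → drive 4 (remaining 20 GB)
19 GB → drive 3 (remaining 5 GB)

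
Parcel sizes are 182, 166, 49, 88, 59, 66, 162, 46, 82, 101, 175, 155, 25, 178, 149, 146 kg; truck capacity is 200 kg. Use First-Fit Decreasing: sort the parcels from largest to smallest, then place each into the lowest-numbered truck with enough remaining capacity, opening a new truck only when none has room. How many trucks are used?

11

Sorted descending: 182, 178, 175, 166, 162, 155, 149, 146, 101, 88, 82, 66, 59, 49, 46, 25.
truck 1: place 182 kg, 18 kg left
truck 2: place 178 kg, 22 kg left
truck 3: place 175 kg, 25 kg left
truck 4: place 166 kg, 34 kg left
truck 5: place 162 kg, 38 kg left
truck 6: place 155 kg, 45 kg left
truck 7: place 149 kg, 51 kg left
truck 8: place 146 kg, 54 kg left
truck 9: place 101 kg, 99 kg left
truck 9: place 88 kg, 11 kg left
truck 10: place 82 kg, 118 kg left
truck 10: place 66 kg, 52 kg left
truck 11: place 59 kg, 141 kg left
truck 7: place 49 kg, 2 kg left
truck 8: place 46 kg, 8 kg left
truck 3: place 25 kg, 0 kg left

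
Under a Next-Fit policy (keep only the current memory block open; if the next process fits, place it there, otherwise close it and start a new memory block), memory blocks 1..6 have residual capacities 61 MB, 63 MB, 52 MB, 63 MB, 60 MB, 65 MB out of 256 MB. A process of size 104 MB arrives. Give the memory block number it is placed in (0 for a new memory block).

0

Next-Fit only looks at memory block 6, which has 65 MB free.
104 MB does not fit, so a new memory block is opened.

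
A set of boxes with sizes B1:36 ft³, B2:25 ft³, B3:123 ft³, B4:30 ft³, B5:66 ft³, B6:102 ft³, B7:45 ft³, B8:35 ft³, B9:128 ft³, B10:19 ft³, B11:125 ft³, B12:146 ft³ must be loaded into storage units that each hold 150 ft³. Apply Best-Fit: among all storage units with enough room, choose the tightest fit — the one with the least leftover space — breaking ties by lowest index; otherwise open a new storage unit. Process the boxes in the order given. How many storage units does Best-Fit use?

storage unit 1: place B1 (36 ft³), 114 ft³ left
storage unit 1: place B2 (25 ft³), 89 ft³ left
storage unit 2: place B3 (123 ft³), 27 ft³ left
storage unit 1: place B4 (30 ft³), 59 ft³ left
storage unit 3: place B5 (66 ft³), 84 ft³ left
storage unit 4: place B6 (102 ft³), 48 ft³ left
storage unit 4: place B7 (45 ft³), 3 ft³ left
storage unit 1: place B8 (35 ft³), 24 ft³ left
storage unit 5: place B9 (128 ft³), 22 ft³ left
storage unit 5: place B10 (19 ft³), 3 ft³ left
storage unit 6: place B11 (125 ft³), 25 ft³ left
storage unit 7: place B12 (146 ft³), 4 ft³ left

7 storage units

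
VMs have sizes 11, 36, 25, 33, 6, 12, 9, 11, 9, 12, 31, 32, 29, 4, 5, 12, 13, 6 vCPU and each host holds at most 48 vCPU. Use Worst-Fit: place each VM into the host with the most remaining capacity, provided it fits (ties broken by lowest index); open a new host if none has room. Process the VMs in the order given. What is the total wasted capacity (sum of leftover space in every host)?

host 1: place 11 vCPU, 37 vCPU left
host 1: place 36 vCPU, 1 vCPU left
host 2: place 25 vCPU, 23 vCPU left
host 3: place 33 vCPU, 15 vCPU left
host 2: place 6 vCPU, 17 vCPU left
host 2: place 12 vCPU, 5 vCPU left
host 3: place 9 vCPU, 6 vCPU left
host 4: place 11 vCPU, 37 vCPU left
host 4: place 9 vCPU, 28 vCPU left
host 4: place 12 vCPU, 16 vCPU left
host 5: place 31 vCPU, 17 vCPU left
host 6: place 32 vCPU, 16 vCPU left
host 7: place 29 vCPU, 19 vCPU left
host 7: place 4 vCPU, 15 vCPU left
host 5: place 5 vCPU, 12 vCPU left
host 4: place 12 vCPU, 4 vCPU left
host 6: place 13 vCPU, 3 vCPU left
host 7: place 6 vCPU, 9 vCPU left
7 hosts × 48 vCPU = 336 vCPU; used 296 vCPU; unused 40 vCPU.

40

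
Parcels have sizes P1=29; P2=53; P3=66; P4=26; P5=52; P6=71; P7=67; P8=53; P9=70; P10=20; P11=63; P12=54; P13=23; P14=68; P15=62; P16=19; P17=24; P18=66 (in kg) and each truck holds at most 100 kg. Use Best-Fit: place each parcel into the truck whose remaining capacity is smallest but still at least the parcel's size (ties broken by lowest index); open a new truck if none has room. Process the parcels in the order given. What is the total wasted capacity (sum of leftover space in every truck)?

Put P1 (29 kg) in truck 1; 71 kg remain.
Put P2 (53 kg) in truck 1; 18 kg remain.
Put P3 (66 kg) in truck 2; 34 kg remain.
Put P4 (26 kg) in truck 2; 8 kg remain.
Put P5 (52 kg) in truck 3; 48 kg remain.
Put P6 (71 kg) in truck 4; 29 kg remain.
Put P7 (67 kg) in truck 5; 33 kg remain.
Put P8 (53 kg) in truck 6; 47 kg remain.
Put P9 (70 kg) in truck 7; 30 kg remain.
Put P10 (20 kg) in truck 4; 9 kg remain.
Put P11 (63 kg) in truck 8; 37 kg remain.
Put P12 (54 kg) in truck 9; 46 kg remain.
Put P13 (23 kg) in truck 7; 7 kg remain.
Put P14 (68 kg) in truck 10; 32 kg remain.
Put P15 (62 kg) in truck 11; 38 kg remain.
Put P16 (19 kg) in truck 10; 13 kg remain.
Put P17 (24 kg) in truck 5; 9 kg remain.
Put P18 (66 kg) in truck 12; 34 kg remain.
12 trucks × 100 kg = 1200 kg; used 886 kg; unused 314 kg.

314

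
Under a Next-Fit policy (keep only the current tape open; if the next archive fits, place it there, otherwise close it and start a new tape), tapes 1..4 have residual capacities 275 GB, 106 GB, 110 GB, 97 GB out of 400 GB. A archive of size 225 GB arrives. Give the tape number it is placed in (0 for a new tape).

0

Next-Fit only looks at tape 4, which has 97 GB free.
225 GB does not fit, so a new tape is opened.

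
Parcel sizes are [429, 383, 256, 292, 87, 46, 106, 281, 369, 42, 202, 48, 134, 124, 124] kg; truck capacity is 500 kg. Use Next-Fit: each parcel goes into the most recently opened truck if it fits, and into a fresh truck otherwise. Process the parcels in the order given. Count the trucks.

Put 429 kg in truck 1; 71 kg remain.
Put 383 kg in truck 2; 117 kg remain.
Put 256 kg in truck 3; 244 kg remain.
Put 292 kg in truck 4; 208 kg remain.
Put 87 kg in truck 4; 121 kg remain.
Put 46 kg in truck 4; 75 kg remain.
Put 106 kg in truck 5; 394 kg remain.
Put 281 kg in truck 5; 113 kg remain.
Put 369 kg in truck 6; 131 kg remain.
Put 42 kg in truck 6; 89 kg remain.
Put 202 kg in truck 7; 298 kg remain.
Put 48 kg in truck 7; 250 kg remain.
Put 134 kg in truck 7; 116 kg remain.
Put 124 kg in truck 8; 376 kg remain.
Put 124 kg in truck 8; 252 kg remain.

8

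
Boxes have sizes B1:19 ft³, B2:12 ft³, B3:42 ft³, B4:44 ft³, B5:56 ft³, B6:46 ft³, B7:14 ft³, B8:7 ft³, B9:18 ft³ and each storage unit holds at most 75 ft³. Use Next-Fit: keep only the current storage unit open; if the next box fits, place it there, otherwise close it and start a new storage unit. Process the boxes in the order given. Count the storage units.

B1 (19 ft³) → storage unit 1 (remaining 56 ft³)
B2 (12 ft³) → storage unit 1 (remaining 44 ft³)
B3 (42 ft³) → storage unit 1 (remaining 2 ft³)
B4 (44 ft³) → storage unit 2 (remaining 31 ft³)
B5 (56 ft³) → storage unit 3 (remaining 19 ft³)
B6 (46 ft³) → storage unit 4 (remaining 29 ft³)
B7 (14 ft³) → storage unit 4 (remaining 15 ft³)
B8 (7 ft³) → storage unit 4 (remaining 8 ft³)
B9 (18 ft³) → storage unit 5 (remaining 57 ft³)

5 storage units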